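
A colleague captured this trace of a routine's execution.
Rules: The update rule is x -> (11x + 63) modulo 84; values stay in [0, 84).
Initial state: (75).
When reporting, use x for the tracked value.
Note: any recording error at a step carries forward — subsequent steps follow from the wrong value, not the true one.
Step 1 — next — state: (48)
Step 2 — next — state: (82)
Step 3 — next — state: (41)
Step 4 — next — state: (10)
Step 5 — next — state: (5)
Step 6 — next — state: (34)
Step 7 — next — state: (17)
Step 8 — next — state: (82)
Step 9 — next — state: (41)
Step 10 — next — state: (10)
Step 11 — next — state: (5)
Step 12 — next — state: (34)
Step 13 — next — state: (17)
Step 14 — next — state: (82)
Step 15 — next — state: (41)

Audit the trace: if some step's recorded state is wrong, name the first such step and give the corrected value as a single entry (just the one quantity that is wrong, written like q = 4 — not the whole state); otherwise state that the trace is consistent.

step 2, x = 3

Step 1: x = (11*75 + 63) mod 84 = 48 — same as recorded.
Step 2: x = (11*48 + 63) mod 84 = 3 — the trace disagrees here.
That makes step 2 the first incorrect line — x = 3 is what it should show.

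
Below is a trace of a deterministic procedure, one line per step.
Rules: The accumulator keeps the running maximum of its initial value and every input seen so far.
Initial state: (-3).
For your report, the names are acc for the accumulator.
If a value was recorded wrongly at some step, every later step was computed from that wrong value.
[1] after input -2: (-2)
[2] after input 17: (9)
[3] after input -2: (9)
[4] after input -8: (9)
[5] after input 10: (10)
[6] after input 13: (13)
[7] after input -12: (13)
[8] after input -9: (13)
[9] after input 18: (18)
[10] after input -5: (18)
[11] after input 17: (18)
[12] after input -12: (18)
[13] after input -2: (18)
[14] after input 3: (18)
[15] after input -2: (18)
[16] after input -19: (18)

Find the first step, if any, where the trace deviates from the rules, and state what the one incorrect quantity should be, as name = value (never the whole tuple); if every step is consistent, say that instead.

1. acc = max(-3, -2) = -2 (exactly as logged)
2. acc = max(-2, 17) = 17 (not what was recorded)
Conclusion: step 2 carries the first error; the entry should be acc = 17.

step 2, acc = 17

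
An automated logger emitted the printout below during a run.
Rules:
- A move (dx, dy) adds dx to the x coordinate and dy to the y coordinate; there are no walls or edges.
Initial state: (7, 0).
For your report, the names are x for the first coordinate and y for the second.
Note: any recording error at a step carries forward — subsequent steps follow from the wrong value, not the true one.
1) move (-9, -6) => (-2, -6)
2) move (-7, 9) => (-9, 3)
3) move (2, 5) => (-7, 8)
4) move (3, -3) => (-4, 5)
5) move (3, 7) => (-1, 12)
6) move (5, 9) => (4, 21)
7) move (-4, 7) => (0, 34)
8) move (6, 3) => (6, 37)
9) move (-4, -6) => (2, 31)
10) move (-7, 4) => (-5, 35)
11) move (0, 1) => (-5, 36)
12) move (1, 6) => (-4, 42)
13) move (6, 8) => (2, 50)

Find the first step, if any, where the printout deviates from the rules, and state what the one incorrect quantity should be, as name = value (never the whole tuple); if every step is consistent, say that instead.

Recomputing the run from the initial state:
step 1: x = -2, y = -6
step 2: x = -9, y = 3
step 3: x = -7, y = 8
step 4: x = -4, y = 5
step 5: x = -1, y = 12
step 6: x = 4, y = 21
step 7: x = 0, y = 28
step 8: x = 6, y = 31
step 9: x = 2, y = 25
step 10: x = -5, y = 29
step 11: x = -5, y = 30
step 12: x = -4, y = 36
step 13: x = 2, y = 44
The first disagreement with the printout is at step 7, where the value should be y = 28.

step 7, y = 28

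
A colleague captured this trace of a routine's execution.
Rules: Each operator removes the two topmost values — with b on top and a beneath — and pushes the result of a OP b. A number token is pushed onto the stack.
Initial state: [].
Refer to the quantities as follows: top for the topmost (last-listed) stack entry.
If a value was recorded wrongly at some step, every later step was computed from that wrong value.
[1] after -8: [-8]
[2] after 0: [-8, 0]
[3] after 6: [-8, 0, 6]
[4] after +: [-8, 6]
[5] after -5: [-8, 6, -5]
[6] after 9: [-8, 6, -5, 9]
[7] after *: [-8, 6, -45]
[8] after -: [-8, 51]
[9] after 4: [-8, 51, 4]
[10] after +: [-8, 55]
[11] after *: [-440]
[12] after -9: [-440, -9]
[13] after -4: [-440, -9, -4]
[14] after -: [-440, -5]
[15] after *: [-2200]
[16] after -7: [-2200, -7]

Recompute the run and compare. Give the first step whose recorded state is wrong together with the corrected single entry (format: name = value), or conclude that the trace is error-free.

Recomputing the run from the initial state:
step 1: [-8]
step 2: [-8, 0]
step 3: [-8, 0, 6]
step 4: [-8, 6]
step 5: [-8, 6, -5]
step 6: [-8, 6, -5, 9]
step 7: [-8, 6, -45]
step 8: [-8, 51]
step 9: [-8, 51, 4]
step 10: [-8, 55]
step 11: [-440]
step 12: [-440, -9]
step 13: [-440, -9, -4]
step 14: [-440, -5]
step 15: [2200]
step 16: [2200, -7]
The first disagreement with the trace is at step 15, where the value should be top = 2200.

step 15, top = 2200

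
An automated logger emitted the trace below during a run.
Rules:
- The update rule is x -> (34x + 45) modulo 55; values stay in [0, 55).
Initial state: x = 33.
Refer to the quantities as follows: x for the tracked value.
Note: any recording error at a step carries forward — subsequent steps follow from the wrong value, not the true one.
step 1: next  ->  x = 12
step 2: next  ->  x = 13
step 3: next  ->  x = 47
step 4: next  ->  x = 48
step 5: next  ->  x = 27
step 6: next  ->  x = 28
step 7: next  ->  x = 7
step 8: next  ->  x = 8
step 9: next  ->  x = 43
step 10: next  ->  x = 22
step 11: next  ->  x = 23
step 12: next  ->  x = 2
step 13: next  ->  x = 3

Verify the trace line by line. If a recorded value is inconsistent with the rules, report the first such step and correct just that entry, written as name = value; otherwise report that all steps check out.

Recomputing the run from the initial state:
step 1: x = 12
step 2: x = 13
step 3: x = 47
step 4: x = 48
step 5: x = 27
step 6: x = 28
step 7: x = 7
step 8: x = 8
step 9: x = 42
step 10: x = 43
step 11: x = 22
step 12: x = 23
step 13: x = 2
The first disagreement with the trace is at step 9, where the value should be x = 42.

step 9, x = 42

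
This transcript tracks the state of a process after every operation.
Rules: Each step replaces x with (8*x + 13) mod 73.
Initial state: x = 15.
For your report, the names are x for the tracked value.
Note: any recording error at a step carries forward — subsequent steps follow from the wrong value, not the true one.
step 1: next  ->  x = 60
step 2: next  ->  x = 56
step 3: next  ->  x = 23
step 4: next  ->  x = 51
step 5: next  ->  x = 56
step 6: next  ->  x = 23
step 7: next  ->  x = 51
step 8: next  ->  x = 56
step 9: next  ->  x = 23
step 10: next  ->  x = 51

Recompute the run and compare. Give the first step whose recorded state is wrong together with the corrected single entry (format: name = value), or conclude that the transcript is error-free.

step 1: x = (8*15 + 13) mod 73 = 60 -> verified
step 2: x = (8*60 + 13) mod 73 = 55 -> a discrepancy with the transcript
That makes step 2 the first incorrect line — x = 55 is what it should show.

step 2, x = 55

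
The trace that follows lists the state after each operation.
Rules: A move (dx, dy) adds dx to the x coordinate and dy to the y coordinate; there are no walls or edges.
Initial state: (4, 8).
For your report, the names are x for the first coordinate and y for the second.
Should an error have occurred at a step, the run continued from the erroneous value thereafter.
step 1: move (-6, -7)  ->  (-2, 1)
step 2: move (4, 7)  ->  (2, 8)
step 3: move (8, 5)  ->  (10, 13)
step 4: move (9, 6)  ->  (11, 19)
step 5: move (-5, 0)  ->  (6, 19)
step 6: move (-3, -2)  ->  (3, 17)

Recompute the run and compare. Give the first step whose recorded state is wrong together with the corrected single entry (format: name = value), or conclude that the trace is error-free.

step 4, x = 19

Recomputing the run from the initial state:
step 1: x = -2, y = 1
step 2: x = 2, y = 8
step 3: x = 10, y = 13
step 4: x = 19, y = 19
step 5: x = 14, y = 19
step 6: x = 11, y = 17
The first disagreement with the trace is at step 4, where the value should be x = 19.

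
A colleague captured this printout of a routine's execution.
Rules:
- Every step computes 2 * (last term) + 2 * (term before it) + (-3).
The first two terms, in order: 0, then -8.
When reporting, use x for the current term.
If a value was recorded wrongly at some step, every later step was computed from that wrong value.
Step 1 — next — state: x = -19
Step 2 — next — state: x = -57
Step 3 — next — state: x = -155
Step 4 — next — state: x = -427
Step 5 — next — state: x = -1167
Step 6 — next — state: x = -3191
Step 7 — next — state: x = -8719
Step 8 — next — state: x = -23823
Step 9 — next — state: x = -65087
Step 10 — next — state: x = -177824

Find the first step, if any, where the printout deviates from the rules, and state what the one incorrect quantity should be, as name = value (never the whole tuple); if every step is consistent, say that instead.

step 1: x = 2*(-8) + (2)*(0) + (-3) = -19 -> same as recorded
step 2: x = 2*(-19) + (2)*(-8) + (-3) = -57 -> exactly as logged
step 3: x = 2*(-57) + (2)*(-19) + (-3) = -155 -> no discrepancy
step 4: x = 2*(-155) + (2)*(-57) + (-3) = -427 -> same as recorded
step 5: x = 2*(-427) + (2)*(-155) + (-3) = -1167 -> no discrepancy
step 6: x = 2*(-1167) + (2)*(-427) + (-3) = -3191 -> in agreement
step 7: x = 2*(-3191) + (2)*(-1167) + (-3) = -8719 -> no discrepancy
step 8: x = 2*(-8719) + (2)*(-3191) + (-3) = -23823 -> exactly as logged
step 9: x = 2*(-23823) + (2)*(-8719) + (-3) = -65087 -> confirmed correct
step 10: x = 2*(-65087) + (2)*(-23823) + (-3) = -177823 -> not what was recorded
So the first discrepancy is step 10, where the right value is x = -177823.

step 10, x = -177823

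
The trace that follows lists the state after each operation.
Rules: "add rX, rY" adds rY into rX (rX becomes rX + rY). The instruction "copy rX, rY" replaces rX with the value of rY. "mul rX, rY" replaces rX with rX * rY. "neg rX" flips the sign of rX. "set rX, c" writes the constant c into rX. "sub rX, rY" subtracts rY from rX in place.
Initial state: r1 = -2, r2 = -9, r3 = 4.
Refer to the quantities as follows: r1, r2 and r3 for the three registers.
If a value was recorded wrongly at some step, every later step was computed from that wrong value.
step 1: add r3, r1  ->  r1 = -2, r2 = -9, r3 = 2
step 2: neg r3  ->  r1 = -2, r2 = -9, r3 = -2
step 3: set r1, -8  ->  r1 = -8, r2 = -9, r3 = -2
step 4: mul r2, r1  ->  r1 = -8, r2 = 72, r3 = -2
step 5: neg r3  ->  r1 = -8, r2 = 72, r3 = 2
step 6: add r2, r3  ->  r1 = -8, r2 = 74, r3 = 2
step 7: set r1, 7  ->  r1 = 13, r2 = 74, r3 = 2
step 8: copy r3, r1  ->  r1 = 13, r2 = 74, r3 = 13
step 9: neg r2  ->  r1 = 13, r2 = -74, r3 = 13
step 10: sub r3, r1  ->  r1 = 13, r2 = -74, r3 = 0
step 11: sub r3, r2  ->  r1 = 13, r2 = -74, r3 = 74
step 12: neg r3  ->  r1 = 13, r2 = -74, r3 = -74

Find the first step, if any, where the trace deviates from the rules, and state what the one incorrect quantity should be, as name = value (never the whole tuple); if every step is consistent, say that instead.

1. r3 = 4 + -2 = 2 (verified)
2. r3 = -(2) = -2 (matches)
3. r1 = -8 (verified)
4. r2 = -9 * -8 = 72 (confirmed correct)
5. r3 = -(-2) = 2 (consistent with the trace)
6. r2 = 72 + 2 = 74 (confirmed correct)
7. r1 = 7 (first mismatch against the trace)
The earliest wrong entry is at step 7: it should read r1 = 7.

step 7, r1 = 7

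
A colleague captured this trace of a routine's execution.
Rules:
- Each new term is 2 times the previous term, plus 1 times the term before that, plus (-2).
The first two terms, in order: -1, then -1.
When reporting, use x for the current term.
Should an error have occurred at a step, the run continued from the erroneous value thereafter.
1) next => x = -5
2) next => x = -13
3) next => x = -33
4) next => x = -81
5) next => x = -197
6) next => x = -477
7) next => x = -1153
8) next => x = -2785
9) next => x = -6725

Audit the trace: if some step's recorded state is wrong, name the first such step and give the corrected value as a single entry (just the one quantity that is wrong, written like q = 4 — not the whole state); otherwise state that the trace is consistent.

step 1: x = 2*(-1) + (1)*(-1) + (-2) = -5 -> same as recorded
step 2: x = 2*(-5) + (1)*(-1) + (-2) = -13 -> same as recorded
step 3: x = 2*(-13) + (1)*(-5) + (-2) = -33 -> consistent with the trace
step 4: x = 2*(-33) + (1)*(-13) + (-2) = -81 -> matches
step 5: x = 2*(-81) + (1)*(-33) + (-2) = -197 -> exactly as logged
step 6: x = 2*(-197) + (1)*(-81) + (-2) = -477 -> in agreement
step 7: x = 2*(-477) + (1)*(-197) + (-2) = -1153 -> in agreement
step 8: x = 2*(-1153) + (1)*(-477) + (-2) = -2785 -> matches
step 9: x = 2*(-2785) + (1)*(-1153) + (-2) = -6725 -> same as recorded
The whole run recomputes cleanly — no discrepancies.

no error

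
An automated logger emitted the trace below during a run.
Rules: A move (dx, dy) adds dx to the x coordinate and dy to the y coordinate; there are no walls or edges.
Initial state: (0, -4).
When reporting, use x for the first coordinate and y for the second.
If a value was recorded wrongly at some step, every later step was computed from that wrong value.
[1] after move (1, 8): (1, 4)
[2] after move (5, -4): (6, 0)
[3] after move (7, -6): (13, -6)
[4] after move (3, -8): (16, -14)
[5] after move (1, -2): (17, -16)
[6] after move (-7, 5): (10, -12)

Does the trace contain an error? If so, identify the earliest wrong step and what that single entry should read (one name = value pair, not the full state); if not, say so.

1. x = 0 + (1) = 1, y = -4 + (8) = 4 (exactly as logged)
2. x = 1 + (5) = 6, y = 4 + (-4) = 0 (no discrepancy)
3. x = 6 + (7) = 13, y = 0 + (-6) = -6 (agrees with the trace)
4. x = 13 + (3) = 16, y = -6 + (-8) = -14 (checks out)
5. x = 16 + (1) = 17, y = -14 + (-2) = -16 (agrees with the trace)
6. x = 17 + (-7) = 10, y = -16 + (5) = -11 (this is not what the trace shows)
First deviation found at step 6; the corrected entry is y = -11.

step 6, y = -11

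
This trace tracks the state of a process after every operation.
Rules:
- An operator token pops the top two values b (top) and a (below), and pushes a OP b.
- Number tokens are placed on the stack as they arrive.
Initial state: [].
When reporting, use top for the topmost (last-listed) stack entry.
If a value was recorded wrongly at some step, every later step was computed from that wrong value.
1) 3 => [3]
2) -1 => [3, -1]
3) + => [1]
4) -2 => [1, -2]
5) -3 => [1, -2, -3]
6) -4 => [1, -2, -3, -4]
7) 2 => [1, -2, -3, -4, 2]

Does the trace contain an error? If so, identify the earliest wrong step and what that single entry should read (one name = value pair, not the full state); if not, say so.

step 1: push 3: top = 3 -> no discrepancy
step 2: push -1: top = -1 -> agrees with the trace
step 3: 3 + -1 = 2 -> this is not what the trace shows
The audit stops at step 3: the recorded entry is wrong and should be top = 2.

step 3, top = 2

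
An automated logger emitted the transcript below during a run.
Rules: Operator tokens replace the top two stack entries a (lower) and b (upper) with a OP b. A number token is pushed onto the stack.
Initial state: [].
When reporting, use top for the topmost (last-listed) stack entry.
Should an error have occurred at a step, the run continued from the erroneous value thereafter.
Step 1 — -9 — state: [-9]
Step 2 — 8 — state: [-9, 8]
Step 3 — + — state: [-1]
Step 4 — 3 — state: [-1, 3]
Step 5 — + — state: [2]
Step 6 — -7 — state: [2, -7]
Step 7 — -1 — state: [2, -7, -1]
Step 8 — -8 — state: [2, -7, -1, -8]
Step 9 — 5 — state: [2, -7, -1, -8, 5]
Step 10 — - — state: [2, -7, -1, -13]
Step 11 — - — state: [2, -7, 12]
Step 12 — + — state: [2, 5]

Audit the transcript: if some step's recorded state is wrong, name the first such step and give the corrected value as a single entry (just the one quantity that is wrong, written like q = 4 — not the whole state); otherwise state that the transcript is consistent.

no error

Recomputing the run from the initial state:
step 1: [-9]
step 2: [-9, 8]
step 3: [-1]
step 4: [-1, 3]
step 5: [2]
step 6: [2, -7]
step 7: [2, -7, -1]
step 8: [2, -7, -1, -8]
step 9: [2, -7, -1, -8, 5]
step 10: [2, -7, -1, -13]
step 11: [2, -7, 12]
step 12: [2, 5]
This matches the transcript at every step.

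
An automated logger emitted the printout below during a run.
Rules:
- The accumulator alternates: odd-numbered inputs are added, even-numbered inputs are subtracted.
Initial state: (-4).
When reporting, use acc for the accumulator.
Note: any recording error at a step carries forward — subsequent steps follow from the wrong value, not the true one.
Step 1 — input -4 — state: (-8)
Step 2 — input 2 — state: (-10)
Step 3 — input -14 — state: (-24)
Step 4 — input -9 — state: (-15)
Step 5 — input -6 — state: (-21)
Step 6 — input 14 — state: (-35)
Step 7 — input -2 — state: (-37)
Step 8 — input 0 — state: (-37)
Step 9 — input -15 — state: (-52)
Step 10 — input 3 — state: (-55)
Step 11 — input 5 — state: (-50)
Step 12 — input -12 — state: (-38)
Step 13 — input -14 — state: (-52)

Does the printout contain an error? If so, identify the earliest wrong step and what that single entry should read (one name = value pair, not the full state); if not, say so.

no error

Recomputing the run from the initial state:
step 1: acc = -8
step 2: acc = -10
step 3: acc = -24
step 4: acc = -15
step 5: acc = -21
step 6: acc = -35
step 7: acc = -37
step 8: acc = -37
step 9: acc = -52
step 10: acc = -55
step 11: acc = -50
step 12: acc = -38
step 13: acc = -52
This matches the printout at every step.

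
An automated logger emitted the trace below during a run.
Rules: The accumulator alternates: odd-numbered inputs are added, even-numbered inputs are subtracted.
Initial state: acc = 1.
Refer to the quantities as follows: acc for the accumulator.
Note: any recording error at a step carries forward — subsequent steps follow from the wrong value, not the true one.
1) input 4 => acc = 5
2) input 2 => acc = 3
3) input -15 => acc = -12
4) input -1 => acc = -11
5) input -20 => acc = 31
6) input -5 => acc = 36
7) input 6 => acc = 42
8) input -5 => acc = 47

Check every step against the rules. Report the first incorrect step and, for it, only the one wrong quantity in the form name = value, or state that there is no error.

Recomputing the run from the initial state:
step 1: acc = 5
step 2: acc = 3
step 3: acc = -12
step 4: acc = -11
step 5: acc = -31
step 6: acc = -26
step 7: acc = -20
step 8: acc = -15
The first disagreement with the trace is at step 5, where the value should be acc = -31.

step 5, acc = -31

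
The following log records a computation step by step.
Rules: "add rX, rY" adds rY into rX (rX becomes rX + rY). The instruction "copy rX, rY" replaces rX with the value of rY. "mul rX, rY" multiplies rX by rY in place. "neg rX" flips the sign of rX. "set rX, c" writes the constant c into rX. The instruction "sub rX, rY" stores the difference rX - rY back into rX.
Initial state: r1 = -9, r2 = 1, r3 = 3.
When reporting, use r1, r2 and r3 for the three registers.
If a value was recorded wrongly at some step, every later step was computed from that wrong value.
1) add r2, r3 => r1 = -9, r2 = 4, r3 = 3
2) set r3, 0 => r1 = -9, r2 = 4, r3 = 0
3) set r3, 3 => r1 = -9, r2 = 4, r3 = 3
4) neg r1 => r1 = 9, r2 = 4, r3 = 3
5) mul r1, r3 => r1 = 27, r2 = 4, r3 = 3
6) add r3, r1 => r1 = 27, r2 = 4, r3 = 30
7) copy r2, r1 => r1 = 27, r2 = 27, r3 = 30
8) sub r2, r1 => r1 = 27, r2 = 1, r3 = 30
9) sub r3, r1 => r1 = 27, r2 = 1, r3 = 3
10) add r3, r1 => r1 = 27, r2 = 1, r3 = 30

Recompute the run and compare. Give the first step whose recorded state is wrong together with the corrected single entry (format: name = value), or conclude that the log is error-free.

step 8, r2 = 0

Recomputing the run from the initial state:
step 1: r1 = -9, r2 = 4, r3 = 3
step 2: r1 = -9, r2 = 4, r3 = 0
step 3: r1 = -9, r2 = 4, r3 = 3
step 4: r1 = 9, r2 = 4, r3 = 3
step 5: r1 = 27, r2 = 4, r3 = 3
step 6: r1 = 27, r2 = 4, r3 = 30
step 7: r1 = 27, r2 = 27, r3 = 30
step 8: r1 = 27, r2 = 0, r3 = 30
step 9: r1 = 27, r2 = 0, r3 = 3
step 10: r1 = 27, r2 = 0, r3 = 30
The first disagreement with the log is at step 8, where the value should be r2 = 0.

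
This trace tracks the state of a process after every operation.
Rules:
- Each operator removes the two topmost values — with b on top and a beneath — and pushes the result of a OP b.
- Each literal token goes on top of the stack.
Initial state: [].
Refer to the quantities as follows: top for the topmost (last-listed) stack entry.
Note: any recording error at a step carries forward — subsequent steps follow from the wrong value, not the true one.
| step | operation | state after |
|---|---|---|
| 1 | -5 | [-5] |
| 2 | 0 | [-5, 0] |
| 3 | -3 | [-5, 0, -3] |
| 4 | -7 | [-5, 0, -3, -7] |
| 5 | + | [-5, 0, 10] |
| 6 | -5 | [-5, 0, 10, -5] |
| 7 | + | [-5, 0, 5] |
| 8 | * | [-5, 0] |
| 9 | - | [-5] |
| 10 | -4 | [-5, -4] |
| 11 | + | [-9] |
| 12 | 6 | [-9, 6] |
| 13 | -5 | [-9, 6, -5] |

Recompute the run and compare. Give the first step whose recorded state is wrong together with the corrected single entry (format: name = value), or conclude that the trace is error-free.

step 5, top = -10

1. push -5: top = -5 (checks out)
2. push 0: top = 0 (in agreement)
3. push -3: top = -3 (confirmed correct)
4. push -7: top = -7 (matches)
5. -3 + -7 = -10 (the trace has a different value)
The earliest wrong entry is at step 5: it should read top = -10.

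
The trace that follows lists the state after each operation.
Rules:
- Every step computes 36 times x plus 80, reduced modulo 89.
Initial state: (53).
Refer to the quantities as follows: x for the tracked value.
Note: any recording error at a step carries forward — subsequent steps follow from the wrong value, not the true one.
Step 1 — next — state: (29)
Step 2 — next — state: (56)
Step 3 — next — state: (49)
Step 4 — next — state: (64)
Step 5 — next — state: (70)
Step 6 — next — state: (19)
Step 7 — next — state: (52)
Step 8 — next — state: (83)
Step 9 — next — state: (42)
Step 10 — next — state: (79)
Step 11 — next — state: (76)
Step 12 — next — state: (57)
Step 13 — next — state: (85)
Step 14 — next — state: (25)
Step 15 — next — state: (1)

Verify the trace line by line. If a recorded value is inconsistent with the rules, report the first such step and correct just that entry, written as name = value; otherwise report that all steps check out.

Recomputing the run from the initial state:
step 1: x = 30
step 2: x = 3
step 3: x = 10
step 4: x = 84
step 5: x = 78
step 6: x = 40
step 7: x = 7
step 8: x = 65
step 9: x = 17
step 10: x = 69
step 11: x = 72
step 12: x = 2
step 13: x = 63
step 14: x = 34
step 15: x = 58
The first disagreement with the trace is at step 1, where the value should be x = 30.

step 1, x = 30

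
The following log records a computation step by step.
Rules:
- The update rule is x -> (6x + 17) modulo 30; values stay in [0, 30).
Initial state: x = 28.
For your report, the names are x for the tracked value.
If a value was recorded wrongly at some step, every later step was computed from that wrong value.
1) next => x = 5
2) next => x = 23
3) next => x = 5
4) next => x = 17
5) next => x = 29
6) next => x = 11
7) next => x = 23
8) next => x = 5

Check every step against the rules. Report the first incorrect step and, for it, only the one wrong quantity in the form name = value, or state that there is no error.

step 2, x = 17

Recomputing the run from the initial state:
step 1: x = 5
step 2: x = 17
step 3: x = 29
step 4: x = 11
step 5: x = 23
step 6: x = 5
step 7: x = 17
step 8: x = 29
The first disagreement with the log is at step 2, where the value should be x = 17.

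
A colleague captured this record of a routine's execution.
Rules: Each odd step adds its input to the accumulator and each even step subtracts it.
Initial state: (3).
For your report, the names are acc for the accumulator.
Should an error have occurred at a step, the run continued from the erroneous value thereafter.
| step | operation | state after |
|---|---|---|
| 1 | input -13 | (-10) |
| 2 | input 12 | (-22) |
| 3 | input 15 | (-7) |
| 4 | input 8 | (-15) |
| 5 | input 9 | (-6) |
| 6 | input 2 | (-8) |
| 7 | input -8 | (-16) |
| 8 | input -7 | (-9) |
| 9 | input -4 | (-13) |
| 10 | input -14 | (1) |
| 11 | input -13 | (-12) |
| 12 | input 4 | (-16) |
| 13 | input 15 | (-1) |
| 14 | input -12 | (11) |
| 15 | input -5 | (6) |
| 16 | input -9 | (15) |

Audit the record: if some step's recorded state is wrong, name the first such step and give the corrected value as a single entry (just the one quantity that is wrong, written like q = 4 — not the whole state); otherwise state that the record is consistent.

no error

1. acc = 3 + -13 = -10 (matches)
2. acc = -10 - 12 = -22 (confirmed correct)
3. acc = -22 + 15 = -7 (no discrepancy)
4. acc = -7 - 8 = -15 (agrees with the record)
5. acc = -15 + 9 = -6 (exactly as logged)
6. acc = -6 - 2 = -8 (matches)
7. acc = -8 + -8 = -16 (same as recorded)
8. acc = -16 - -7 = -9 (verified)
9. acc = -9 + -4 = -13 (same as recorded)
10. acc = -13 - -14 = 1 (confirmed correct)
11. acc = 1 + -13 = -12 (agrees with the record)
12. acc = -12 - 4 = -16 (exactly as logged)
13. acc = -16 + 15 = -1 (exactly as logged)
14. acc = -1 - -12 = 11 (exactly as logged)
15. acc = 11 + -5 = 6 (no discrepancy)
16. acc = 6 - -9 = 15 (verified)
No step deviates from the rules.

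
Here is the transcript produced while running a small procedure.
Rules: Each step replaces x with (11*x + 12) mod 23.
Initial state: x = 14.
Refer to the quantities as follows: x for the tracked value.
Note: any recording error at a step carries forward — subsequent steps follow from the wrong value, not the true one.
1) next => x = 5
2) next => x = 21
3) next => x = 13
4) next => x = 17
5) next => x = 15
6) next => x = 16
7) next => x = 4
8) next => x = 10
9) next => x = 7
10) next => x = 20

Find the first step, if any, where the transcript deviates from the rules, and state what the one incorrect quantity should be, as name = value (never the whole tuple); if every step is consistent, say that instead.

no error

Recomputing the run from the initial state:
step 1: x = 5
step 2: x = 21
step 3: x = 13
step 4: x = 17
step 5: x = 15
step 6: x = 16
step 7: x = 4
step 8: x = 10
step 9: x = 7
step 10: x = 20
This matches the transcript at every step.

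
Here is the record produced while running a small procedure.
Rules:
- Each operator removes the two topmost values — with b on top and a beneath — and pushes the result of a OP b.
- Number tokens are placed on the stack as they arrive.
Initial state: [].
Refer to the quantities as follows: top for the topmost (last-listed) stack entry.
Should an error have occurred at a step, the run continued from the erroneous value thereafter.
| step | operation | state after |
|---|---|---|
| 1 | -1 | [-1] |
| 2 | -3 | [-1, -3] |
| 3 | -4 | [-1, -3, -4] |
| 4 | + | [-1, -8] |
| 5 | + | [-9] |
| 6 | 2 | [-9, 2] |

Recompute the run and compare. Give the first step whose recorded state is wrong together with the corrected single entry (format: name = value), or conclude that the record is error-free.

step 4, top = -7

1. push -1: top = -1 (exactly as logged)
2. push -3: top = -3 (agrees with the record)
3. push -4: top = -4 (confirmed correct)
4. -3 + -4 = -7 (the entry is off here)
So the first discrepancy is step 4, where the right value is top = -7.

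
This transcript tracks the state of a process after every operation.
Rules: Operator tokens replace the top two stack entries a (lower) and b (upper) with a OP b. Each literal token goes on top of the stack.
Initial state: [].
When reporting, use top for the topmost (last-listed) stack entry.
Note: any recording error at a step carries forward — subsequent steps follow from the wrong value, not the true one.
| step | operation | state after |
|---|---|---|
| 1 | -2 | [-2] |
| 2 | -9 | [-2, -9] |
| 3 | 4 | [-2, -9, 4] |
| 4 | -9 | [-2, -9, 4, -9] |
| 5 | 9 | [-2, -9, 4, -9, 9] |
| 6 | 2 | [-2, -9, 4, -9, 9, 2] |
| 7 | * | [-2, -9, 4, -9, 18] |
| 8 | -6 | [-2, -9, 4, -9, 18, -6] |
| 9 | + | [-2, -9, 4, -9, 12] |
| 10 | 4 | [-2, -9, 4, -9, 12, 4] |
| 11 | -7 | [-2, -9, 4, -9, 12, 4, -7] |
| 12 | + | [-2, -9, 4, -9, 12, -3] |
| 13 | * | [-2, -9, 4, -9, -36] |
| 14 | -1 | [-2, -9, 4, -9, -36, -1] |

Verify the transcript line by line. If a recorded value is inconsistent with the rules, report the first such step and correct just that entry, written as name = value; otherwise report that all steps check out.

no error

Recomputing the run from the initial state:
step 1: [-2]
step 2: [-2, -9]
step 3: [-2, -9, 4]
step 4: [-2, -9, 4, -9]
step 5: [-2, -9, 4, -9, 9]
step 6: [-2, -9, 4, -9, 9, 2]
step 7: [-2, -9, 4, -9, 18]
step 8: [-2, -9, 4, -9, 18, -6]
step 9: [-2, -9, 4, -9, 12]
step 10: [-2, -9, 4, -9, 12, 4]
step 11: [-2, -9, 4, -9, 12, 4, -7]
step 12: [-2, -9, 4, -9, 12, -3]
step 13: [-2, -9, 4, -9, -36]
step 14: [-2, -9, 4, -9, -36, -1]
This matches the transcript at every step.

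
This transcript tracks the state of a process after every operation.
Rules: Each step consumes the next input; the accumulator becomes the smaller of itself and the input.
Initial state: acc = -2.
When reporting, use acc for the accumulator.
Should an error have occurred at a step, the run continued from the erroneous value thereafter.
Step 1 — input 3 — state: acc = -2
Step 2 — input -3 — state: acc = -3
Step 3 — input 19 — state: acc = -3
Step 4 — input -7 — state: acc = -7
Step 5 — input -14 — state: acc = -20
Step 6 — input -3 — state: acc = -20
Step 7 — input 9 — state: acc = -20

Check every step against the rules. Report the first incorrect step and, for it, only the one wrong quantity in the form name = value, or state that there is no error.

step 5, acc = -14

1. acc = min(-2, 3) = -2 (in agreement)
2. acc = min(-2, -3) = -3 (no discrepancy)
3. acc = min(-3, 19) = -3 (same as recorded)
4. acc = min(-3, -7) = -7 (matches)
5. acc = min(-7, -14) = -14 (the recorded entry deviates here)
First deviation found at step 5; the corrected entry is acc = -14.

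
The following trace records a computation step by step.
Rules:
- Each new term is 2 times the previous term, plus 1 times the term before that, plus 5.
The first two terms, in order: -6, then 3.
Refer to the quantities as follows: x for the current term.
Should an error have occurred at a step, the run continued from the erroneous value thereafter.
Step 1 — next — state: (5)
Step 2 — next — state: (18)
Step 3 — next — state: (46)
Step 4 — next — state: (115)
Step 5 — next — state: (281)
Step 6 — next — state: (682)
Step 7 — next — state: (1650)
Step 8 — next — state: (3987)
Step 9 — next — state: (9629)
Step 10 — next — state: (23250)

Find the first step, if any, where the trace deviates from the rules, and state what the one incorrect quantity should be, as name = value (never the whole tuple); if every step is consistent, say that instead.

no error

Step 1: x = 2*(3) + (1)*(-6) + (5) = 5 — no discrepancy.
Step 2: x = 2*(5) + (1)*(3) + (5) = 18 — agrees with the trace.
Step 3: x = 2*(18) + (1)*(5) + (5) = 46 — checks out.
Step 4: x = 2*(46) + (1)*(18) + (5) = 115 — matches.
Step 5: x = 2*(115) + (1)*(46) + (5) = 281 — in agreement.
Step 6: x = 2*(281) + (1)*(115) + (5) = 682 — verified.
Step 7: x = 2*(682) + (1)*(281) + (5) = 1650 — exactly as logged.
Step 8: x = 2*(1650) + (1)*(682) + (5) = 3987 — same as recorded.
Step 9: x = 2*(3987) + (1)*(1650) + (5) = 9629 — confirmed correct.
Step 10: x = 2*(9629) + (1)*(3987) + (5) = 23250 — verified.
Every step is consistent.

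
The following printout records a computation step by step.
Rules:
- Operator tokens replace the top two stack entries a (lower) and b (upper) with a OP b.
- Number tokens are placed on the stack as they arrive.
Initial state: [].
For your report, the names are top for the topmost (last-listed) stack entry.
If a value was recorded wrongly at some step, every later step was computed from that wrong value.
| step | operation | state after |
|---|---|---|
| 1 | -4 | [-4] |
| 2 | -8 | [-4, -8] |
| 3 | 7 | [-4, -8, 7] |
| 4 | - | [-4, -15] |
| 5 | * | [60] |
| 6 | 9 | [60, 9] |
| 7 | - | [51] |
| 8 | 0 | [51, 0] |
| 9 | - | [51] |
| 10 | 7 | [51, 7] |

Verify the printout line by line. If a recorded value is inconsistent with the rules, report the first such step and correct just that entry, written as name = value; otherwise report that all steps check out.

Recomputing the run from the initial state:
step 1: [-4]
step 2: [-4, -8]
step 3: [-4, -8, 7]
step 4: [-4, -15]
step 5: [60]
step 6: [60, 9]
step 7: [51]
step 8: [51, 0]
step 9: [51]
step 10: [51, 7]
This matches the printout at every step.

no error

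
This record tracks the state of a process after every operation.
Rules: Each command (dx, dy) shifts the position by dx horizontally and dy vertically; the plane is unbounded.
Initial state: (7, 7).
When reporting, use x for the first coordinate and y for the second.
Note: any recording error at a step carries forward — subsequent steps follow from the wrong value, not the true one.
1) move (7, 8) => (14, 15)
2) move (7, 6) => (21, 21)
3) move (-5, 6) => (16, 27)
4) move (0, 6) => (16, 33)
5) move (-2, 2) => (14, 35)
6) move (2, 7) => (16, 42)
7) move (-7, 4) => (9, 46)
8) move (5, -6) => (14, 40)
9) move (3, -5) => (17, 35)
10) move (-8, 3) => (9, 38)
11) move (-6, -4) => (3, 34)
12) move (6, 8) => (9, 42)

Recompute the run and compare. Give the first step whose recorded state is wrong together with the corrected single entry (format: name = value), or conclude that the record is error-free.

step 1: x = 7 + (7) = 14, y = 7 + (8) = 15 -> in agreement
step 2: x = 14 + (7) = 21, y = 15 + (6) = 21 -> same as recorded
step 3: x = 21 + (-5) = 16, y = 21 + (6) = 27 -> exactly as logged
step 4: x = 16 + (0) = 16, y = 27 + (6) = 33 -> matches
step 5: x = 16 + (-2) = 14, y = 33 + (2) = 35 -> consistent with the record
step 6: x = 14 + (2) = 16, y = 35 + (7) = 42 -> exactly as logged
step 7: x = 16 + (-7) = 9, y = 42 + (4) = 46 -> agrees with the record
step 8: x = 9 + (5) = 14, y = 46 + (-6) = 40 -> verified
step 9: x = 14 + (3) = 17, y = 40 + (-5) = 35 -> in agreement
step 10: x = 17 + (-8) = 9, y = 35 + (3) = 38 -> matches
step 11: x = 9 + (-6) = 3, y = 38 + (-4) = 34 -> matches
step 12: x = 3 + (6) = 9, y = 34 + (8) = 42 -> exactly as logged
Every step is consistent.

no error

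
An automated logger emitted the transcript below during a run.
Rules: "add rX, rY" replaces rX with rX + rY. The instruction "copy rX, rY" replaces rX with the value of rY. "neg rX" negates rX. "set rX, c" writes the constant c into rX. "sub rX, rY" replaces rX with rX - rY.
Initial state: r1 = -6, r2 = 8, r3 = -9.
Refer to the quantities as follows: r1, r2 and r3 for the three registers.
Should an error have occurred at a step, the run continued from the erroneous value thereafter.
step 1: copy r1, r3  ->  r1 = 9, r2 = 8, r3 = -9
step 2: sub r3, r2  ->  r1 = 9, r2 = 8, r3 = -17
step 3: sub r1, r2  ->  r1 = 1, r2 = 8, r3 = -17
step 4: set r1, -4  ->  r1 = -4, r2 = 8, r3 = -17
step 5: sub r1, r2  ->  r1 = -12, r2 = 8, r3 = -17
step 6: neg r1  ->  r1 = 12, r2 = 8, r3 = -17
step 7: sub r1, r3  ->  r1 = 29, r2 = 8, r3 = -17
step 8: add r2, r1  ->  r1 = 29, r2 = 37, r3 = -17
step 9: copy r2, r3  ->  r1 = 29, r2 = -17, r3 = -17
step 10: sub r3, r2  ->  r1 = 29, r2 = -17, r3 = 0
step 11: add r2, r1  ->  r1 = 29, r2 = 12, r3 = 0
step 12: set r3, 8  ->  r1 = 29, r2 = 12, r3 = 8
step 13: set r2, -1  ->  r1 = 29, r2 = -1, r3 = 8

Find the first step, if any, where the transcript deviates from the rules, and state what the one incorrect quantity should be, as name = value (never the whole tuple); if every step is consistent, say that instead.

Recomputing the run from the initial state:
step 1: r1 = -9, r2 = 8, r3 = -9
step 2: r1 = -9, r2 = 8, r3 = -17
step 3: r1 = -17, r2 = 8, r3 = -17
step 4: r1 = -4, r2 = 8, r3 = -17
step 5: r1 = -12, r2 = 8, r3 = -17
step 6: r1 = 12, r2 = 8, r3 = -17
step 7: r1 = 29, r2 = 8, r3 = -17
step 8: r1 = 29, r2 = 37, r3 = -17
step 9: r1 = 29, r2 = -17, r3 = -17
step 10: r1 = 29, r2 = -17, r3 = 0
step 11: r1 = 29, r2 = 12, r3 = 0
step 12: r1 = 29, r2 = 12, r3 = 8
step 13: r1 = 29, r2 = -1, r3 = 8
The first disagreement with the transcript is at step 1, where the value should be r1 = -9.

step 1, r1 = -9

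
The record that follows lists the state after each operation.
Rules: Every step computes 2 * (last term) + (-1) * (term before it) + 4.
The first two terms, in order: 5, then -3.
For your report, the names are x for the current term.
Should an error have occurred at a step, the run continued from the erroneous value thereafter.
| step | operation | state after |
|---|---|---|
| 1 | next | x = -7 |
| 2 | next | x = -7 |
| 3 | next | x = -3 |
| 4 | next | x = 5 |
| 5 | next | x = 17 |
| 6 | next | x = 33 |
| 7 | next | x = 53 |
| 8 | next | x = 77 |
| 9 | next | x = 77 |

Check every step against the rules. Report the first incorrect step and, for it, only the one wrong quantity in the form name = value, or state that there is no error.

step 9, x = 105

1. x = 2*(-3) + (-1)*(5) + (4) = -7 (no discrepancy)
2. x = 2*(-7) + (-1)*(-3) + (4) = -7 (agrees with the record)
3. x = 2*(-7) + (-1)*(-7) + (4) = -3 (matches)
4. x = 2*(-3) + (-1)*(-7) + (4) = 5 (same as recorded)
5. x = 2*(5) + (-1)*(-3) + (4) = 17 (consistent with the record)
6. x = 2*(17) + (-1)*(5) + (4) = 33 (matches)
7. x = 2*(33) + (-1)*(17) + (4) = 53 (confirmed correct)
8. x = 2*(53) + (-1)*(33) + (4) = 77 (same as recorded)
9. x = 2*(77) + (-1)*(53) + (4) = 105 (a discrepancy with the record)
So the first discrepancy is step 9, where the right value is x = 105.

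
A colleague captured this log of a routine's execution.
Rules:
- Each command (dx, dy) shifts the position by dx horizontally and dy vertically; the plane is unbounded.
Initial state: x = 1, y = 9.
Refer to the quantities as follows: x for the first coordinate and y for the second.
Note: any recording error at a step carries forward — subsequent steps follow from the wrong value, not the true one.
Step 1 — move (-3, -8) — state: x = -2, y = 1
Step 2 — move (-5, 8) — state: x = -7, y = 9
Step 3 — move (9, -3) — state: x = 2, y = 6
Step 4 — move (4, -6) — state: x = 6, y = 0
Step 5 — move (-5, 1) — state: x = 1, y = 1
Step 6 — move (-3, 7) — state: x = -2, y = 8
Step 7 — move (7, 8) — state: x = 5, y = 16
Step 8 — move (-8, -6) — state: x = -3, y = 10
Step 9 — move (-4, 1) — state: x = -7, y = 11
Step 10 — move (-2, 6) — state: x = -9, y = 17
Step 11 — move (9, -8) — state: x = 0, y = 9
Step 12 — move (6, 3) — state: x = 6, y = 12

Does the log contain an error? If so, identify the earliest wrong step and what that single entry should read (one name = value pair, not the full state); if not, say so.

Recomputing the run from the initial state:
step 1: x = -2, y = 1
step 2: x = -7, y = 9
step 3: x = 2, y = 6
step 4: x = 6, y = 0
step 5: x = 1, y = 1
step 6: x = -2, y = 8
step 7: x = 5, y = 16
step 8: x = -3, y = 10
step 9: x = -7, y = 11
step 10: x = -9, y = 17
step 11: x = 0, y = 9
step 12: x = 6, y = 12
This matches the log at every step.

no error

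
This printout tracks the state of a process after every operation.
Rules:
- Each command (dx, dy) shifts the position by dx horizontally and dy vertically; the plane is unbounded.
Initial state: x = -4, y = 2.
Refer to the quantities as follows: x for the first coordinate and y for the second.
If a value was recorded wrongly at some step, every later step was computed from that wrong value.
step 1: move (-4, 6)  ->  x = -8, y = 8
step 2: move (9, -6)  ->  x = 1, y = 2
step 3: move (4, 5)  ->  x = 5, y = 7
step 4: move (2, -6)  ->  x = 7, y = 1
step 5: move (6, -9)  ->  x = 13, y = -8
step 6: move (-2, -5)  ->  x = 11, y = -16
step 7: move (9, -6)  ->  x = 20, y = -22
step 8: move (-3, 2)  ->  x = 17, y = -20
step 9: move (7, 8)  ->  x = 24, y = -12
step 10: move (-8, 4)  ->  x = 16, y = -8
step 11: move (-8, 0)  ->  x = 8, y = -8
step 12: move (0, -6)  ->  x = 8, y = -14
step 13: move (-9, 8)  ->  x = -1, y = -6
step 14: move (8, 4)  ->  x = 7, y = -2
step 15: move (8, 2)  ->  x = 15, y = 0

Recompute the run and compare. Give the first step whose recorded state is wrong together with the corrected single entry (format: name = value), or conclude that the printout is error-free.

step 6, y = -13

Recomputing the run from the initial state:
step 1: x = -8, y = 8
step 2: x = 1, y = 2
step 3: x = 5, y = 7
step 4: x = 7, y = 1
step 5: x = 13, y = -8
step 6: x = 11, y = -13
step 7: x = 20, y = -19
step 8: x = 17, y = -17
step 9: x = 24, y = -9
step 10: x = 16, y = -5
step 11: x = 8, y = -5
step 12: x = 8, y = -11
step 13: x = -1, y = -3
step 14: x = 7, y = 1
step 15: x = 15, y = 3
The first disagreement with the printout is at step 6, where the value should be y = -13.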